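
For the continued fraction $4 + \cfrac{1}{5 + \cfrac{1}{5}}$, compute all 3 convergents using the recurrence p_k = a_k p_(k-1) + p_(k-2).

4/1, 21/5, 109/26

Using the convergent recurrence p_i = a_i*p_{i-1} + p_{i-2}, q_i = a_i*q_{i-1} + q_{i-2} with p_{-2}=0, p_{-1}=1, q_{-2}=1, q_{-1}=0:
  i=0: a_0=4, p_0 = 4*1 + 0 = 4, q_0 = 4*0 + 1 = 1.
  i=1: a_1=5, p_1 = 5*4 + 1 = 21, q_1 = 5*1 + 0 = 5.
  i=2: a_2=5, p_2 = 5*21 + 4 = 109, q_2 = 5*5 + 1 = 26.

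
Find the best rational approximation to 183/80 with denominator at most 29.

Expand x = 183/80 as a continued fraction with the Euclidean algorithm:
  183 = 2*80 + 23, so a_0 = 2.
  80 = 3*23 + 11, so a_1 = 3.
  23 = 2*11 + 1, so a_2 = 2.
  11 = 11*1 + 0, so a_3 = 11.
so x = [2; 3, 2, 11].
Convergents (p_i = a_i*p_{i-1} + p_{i-2}, q_i = a_i*q_{i-1} + q_{i-2} with p_{-2}=0, p_{-1}=1, q_{-2}=1, q_{-1}=0), until the denominator exceeds 29:
  i=0: a_0=2, p_0 = 2*1 + 0 = 2, q_0 = 2*0 + 1 = 1.
  i=1: a_1=3, p_1 = 3*2 + 1 = 7, q_1 = 3*1 + 0 = 3.
  i=2: a_2=2, p_2 = 2*7 + 2 = 16, q_2 = 2*3 + 1 = 7.
  i=3: a_3=11, p_3 = 11*16 + 7 = 183, q_3 = 11*7 + 3 = 80.
q_3 = 80 > 29, so the last convergent with denominator <= 29 is p_2/q_2 = 16/7.
The closest fraction with denominator <= 29 is either p_2/q_2 or the intermediate fraction (k*p_2 + p_1)/(k*q_2 + q_1) with the largest k >= 1 whose denominator stays <= 29; these approach x as k grows, and every other convergent or intermediate fraction in range is farther away.
Largest k: floor((29 - q_1)/q_2) = floor((29 - 3)/7) = 3.
That gives (3*16 + 7)/(3*7 + 3) = 55/24.
Compare the errors: |x - 16/7| = |183*7 - 16*80|/(80*7) = 1/560, and |x - 55/24| = |183*24 - 55*80|/(80*24) = 8/1920.
Cross-multiplying, 1*1920 = 1920 < 4480 = 8*560, so 1/560 is smaller: the convergent 16/7 is closer to x than 55/24.

16/7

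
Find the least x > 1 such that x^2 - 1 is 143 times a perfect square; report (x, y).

First expand sqrt(143) as a continued fraction. With x_i = (sqrt(143) + m_i)/d_i and (m_0, d_0) = (0, 1): a_0 = floor(sqrt(143)) = 11, since 11^2 = 121 <= 143 < 144 = 12^2.
Iterate m_{i+1} = d_i*a_i - m_i, d_{i+1} = (143 - m_{i+1}^2)/d_i, a_{i+1} = floor((a_0 + m_{i+1})/d_{i+1}):
  m_1 = 1*11 - 0 = 11, d_1 = (143 - 11^2)/1 = 22/1 = 22, a_1 = floor((11 + 11)/22) = 1.
  m_2 = 22*1 - 11 = 11, d_2 = (143 - 11^2)/22 = 22/22 = 1, a_2 = floor((11 + 11)/1) = 22.
  m_3 = 1*22 - 11 = 11, d_3 = (143 - 11^2)/1 = 22/1 = 22: (m_3, d_3) = (m_1, d_1) = (11, 22), so from here the quotients repeat a_1, a_2; the period length is 2.
So sqrt(143) = [11; (1, 22)] with period length k = 2.
k is even, so the fundamental solution of x^2 - 143y^2 = 1 is (p_{k-1}, q_{k-1}) = (p_1, q_1); compute convergents through index 1.
Convergents (p_i = a_i*p_{i-1} + p_{i-2}, q_i = a_i*q_{i-1} + q_{i-2} with p_{-2}=0, p_{-1}=1, q_{-2}=1, q_{-1}=0):
  i=0: a_0=11, p_0 = 11*1 + 0 = 11, q_0 = 11*0 + 1 = 1.
  i=1: a_1=1, p_1 = 1*11 + 1 = 12, q_1 = 1*1 + 0 = 1.
Check: 12^2 - 143*1^2 = 144 - 143 = 1, so (x, y) = (12, 1) solves the equation, and by the theorem it is the least positive solution.

(x, y) = (12, 1)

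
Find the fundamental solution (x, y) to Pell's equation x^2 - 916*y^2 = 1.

(x, y) = (5848201, 193230)

First expand sqrt(916) as a continued fraction. With x_i = (sqrt(916) + m_i)/d_i and (m_0, d_0) = (0, 1): a_0 = floor(sqrt(916)) = 30, since 30^2 = 900 <= 916 < 961 = 31^2.
Iterate m_{i+1} = d_i*a_i - m_i, d_{i+1} = (916 - m_{i+1}^2)/d_i, a_{i+1} = floor((a_0 + m_{i+1})/d_{i+1}):
  m_1 = 1*30 - 0 = 30, d_1 = (916 - 30^2)/1 = 16/1 = 16, a_1 = floor((30 + 30)/16) = 3.
  m_2 = 16*3 - 30 = 18, d_2 = (916 - 18^2)/16 = 592/16 = 37, a_2 = floor((30 + 18)/37) = 1.
  m_3 = 37*1 - 18 = 19, d_3 = (916 - 19^2)/37 = 555/37 = 15, a_3 = floor((30 + 19)/15) = 3.
  m_4 = 15*3 - 19 = 26, d_4 = (916 - 26^2)/15 = 240/15 = 16, a_4 = floor((30 + 26)/16) = 3.
  m_5 = 16*3 - 26 = 22, d_5 = (916 - 22^2)/16 = 432/16 = 27, a_5 = floor((30 + 22)/27) = 1.
  m_6 = 27*1 - 22 = 5, d_6 = (916 - 5^2)/27 = 891/27 = 33, a_6 = floor((30 + 5)/33) = 1.
  m_7 = 33*1 - 5 = 28, d_7 = (916 - 28^2)/33 = 132/33 = 4, a_7 = floor((30 + 28)/4) = 14.
  m_8 = 4*14 - 28 = 28, d_8 = (916 - 28^2)/4 = 132/4 = 33, a_8 = floor((30 + 28)/33) = 1.
  m_9 = 33*1 - 28 = 5, d_9 = (916 - 5^2)/33 = 891/33 = 27, a_9 = floor((30 + 5)/27) = 1.
  m_10 = 27*1 - 5 = 22, d_10 = (916 - 22^2)/27 = 432/27 = 16, a_10 = floor((30 + 22)/16) = 3.
  m_11 = 16*3 - 22 = 26, d_11 = (916 - 26^2)/16 = 240/16 = 15, a_11 = floor((30 + 26)/15) = 3.
  m_12 = 15*3 - 26 = 19, d_12 = (916 - 19^2)/15 = 555/15 = 37, a_12 = floor((30 + 19)/37) = 1.
  m_13 = 37*1 - 19 = 18, d_13 = (916 - 18^2)/37 = 592/37 = 16, a_13 = floor((30 + 18)/16) = 3.
  m_14 = 16*3 - 18 = 30, d_14 = (916 - 30^2)/16 = 16/16 = 1, a_14 = floor((30 + 30)/1) = 60.
  m_15 = 1*60 - 30 = 30, d_15 = (916 - 30^2)/1 = 16/1 = 16: (m_15, d_15) = (m_1, d_1) = (30, 16), so from here the quotients repeat a_1, ..., a_14; the period length is 14.
So sqrt(916) = [30; (3, 1, 3, 3, 1, 1, 14, 1, 1, 3, 3, 1, 3, 60)] with period length k = 14.
k is even, so the fundamental solution of x^2 - 916y^2 = 1 is (p_{k-1}, q_{k-1}) = (p_13, q_13); compute convergents through index 13.
Convergents (p_i = a_i*p_{i-1} + p_{i-2}, q_i = a_i*q_{i-1} + q_{i-2} with p_{-2}=0, p_{-1}=1, q_{-2}=1, q_{-1}=0):
  i=0: a_0=30, p_0 = 30*1 + 0 = 30, q_0 = 30*0 + 1 = 1.
  i=1: a_1=3, p_1 = 3*30 + 1 = 91, q_1 = 3*1 + 0 = 3.
  i=2: a_2=1, p_2 = 1*91 + 30 = 121, q_2 = 1*3 + 1 = 4.
  i=3: a_3=3, p_3 = 3*121 + 91 = 454, q_3 = 3*4 + 3 = 15.
  i=4: a_4=3, p_4 = 3*454 + 121 = 1483, q_4 = 3*15 + 4 = 49.
  i=5: a_5=1, p_5 = 1*1483 + 454 = 1937, q_5 = 1*49 + 15 = 64.
  i=6: a_6=1, p_6 = 1*1937 + 1483 = 3420, q_6 = 1*64 + 49 = 113.
  i=7: a_7=14, p_7 = 14*3420 + 1937 = 49817, q_7 = 14*113 + 64 = 1646.
  i=8: a_8=1, p_8 = 1*49817 + 3420 = 53237, q_8 = 1*1646 + 113 = 1759.
  i=9: a_9=1, p_9 = 1*53237 + 49817 = 103054, q_9 = 1*1759 + 1646 = 3405.
  i=10: a_10=3, p_10 = 3*103054 + 53237 = 362399, q_10 = 3*3405 + 1759 = 11974.
  i=11: a_11=3, p_11 = 3*362399 + 103054 = 1190251, q_11 = 3*11974 + 3405 = 39327.
  i=12: a_12=1, p_12 = 1*1190251 + 362399 = 1552650, q_12 = 1*39327 + 11974 = 51301.
  i=13: a_13=3, p_13 = 3*1552650 + 1190251 = 5848201, q_13 = 3*51301 + 39327 = 193230.
Check: 5848201^2 - 916*193230^2 = 34201454936401 - 34201454936400 = 1, so (x, y) = (5848201, 193230) solves the equation, and by the theorem it is the least positive solution.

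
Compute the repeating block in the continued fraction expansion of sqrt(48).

Write x_i = (sqrt(48) + m_i)/d_i with (m_0, d_0) = (0, 1). a_0 = floor(sqrt(48)) = 6, since 6^2 = 36 <= 48 < 49 = 7^2.
Iterate m_{i+1} = d_i*a_i - m_i, d_{i+1} = (48 - m_{i+1}^2)/d_i, a_{i+1} = floor((a_0 + m_{i+1})/d_{i+1}):
  m_1 = 1*6 - 0 = 6, d_1 = (48 - 6^2)/1 = 12/1 = 12, a_1 = floor((6 + 6)/12) = 1.
  m_2 = 12*1 - 6 = 6, d_2 = (48 - 6^2)/12 = 12/12 = 1, a_2 = floor((6 + 6)/1) = 12.
  m_3 = 1*12 - 6 = 6, d_3 = (48 - 6^2)/1 = 12/1 = 12: (m_3, d_3) = (m_1, d_1) = (6, 12), so from here the quotients repeat a_1, a_2; the period length is 2.
Hence the expansion of sqrt(48) is a_0 = 6 followed by the repeating block 1, 12 (period 2).

[6; (1, 12)]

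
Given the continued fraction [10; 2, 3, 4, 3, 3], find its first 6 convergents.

10/1, 21/2, 73/7, 313/30, 1012/97, 3349/321

Using the convergent recurrence p_i = a_i*p_{i-1} + p_{i-2}, q_i = a_i*q_{i-1} + q_{i-2} with p_{-2}=0, p_{-1}=1, q_{-2}=1, q_{-1}=0:
  i=0: a_0=10, p_0 = 10*1 + 0 = 10, q_0 = 10*0 + 1 = 1.
  i=1: a_1=2, p_1 = 2*10 + 1 = 21, q_1 = 2*1 + 0 = 2.
  i=2: a_2=3, p_2 = 3*21 + 10 = 73, q_2 = 3*2 + 1 = 7.
  i=3: a_3=4, p_3 = 4*73 + 21 = 313, q_3 = 4*7 + 2 = 30.
  i=4: a_4=3, p_4 = 3*313 + 73 = 1012, q_4 = 3*30 + 7 = 97.
  i=5: a_5=3, p_5 = 3*1012 + 313 = 3349, q_5 = 3*97 + 30 = 321.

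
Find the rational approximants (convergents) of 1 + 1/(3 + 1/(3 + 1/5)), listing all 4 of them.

Using the convergent recurrence p_i = a_i*p_{i-1} + p_{i-2}, q_i = a_i*q_{i-1} + q_{i-2} with p_{-2}=0, p_{-1}=1, q_{-2}=1, q_{-1}=0:
  i=0: a_0=1, p_0 = 1*1 + 0 = 1, q_0 = 1*0 + 1 = 1.
  i=1: a_1=3, p_1 = 3*1 + 1 = 4, q_1 = 3*1 + 0 = 3.
  i=2: a_2=3, p_2 = 3*4 + 1 = 13, q_2 = 3*3 + 1 = 10.
  i=3: a_3=5, p_3 = 5*13 + 4 = 69, q_3 = 5*10 + 3 = 53.

1/1, 4/3, 13/10, 69/53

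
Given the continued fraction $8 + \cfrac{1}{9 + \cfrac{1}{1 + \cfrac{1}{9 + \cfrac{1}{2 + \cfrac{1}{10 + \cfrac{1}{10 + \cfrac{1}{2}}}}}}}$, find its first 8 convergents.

Using the convergent recurrence p_i = a_i*p_{i-1} + p_{i-2}, q_i = a_i*q_{i-1} + q_{i-2} with p_{-2}=0, p_{-1}=1, q_{-2}=1, q_{-1}=0:
  i=0: a_0=8, p_0 = 8*1 + 0 = 8, q_0 = 8*0 + 1 = 1.
  i=1: a_1=9, p_1 = 9*8 + 1 = 73, q_1 = 9*1 + 0 = 9.
  i=2: a_2=1, p_2 = 1*73 + 8 = 81, q_2 = 1*9 + 1 = 10.
  i=3: a_3=9, p_3 = 9*81 + 73 = 802, q_3 = 9*10 + 9 = 99.
  i=4: a_4=2, p_4 = 2*802 + 81 = 1685, q_4 = 2*99 + 10 = 208.
  i=5: a_5=10, p_5 = 10*1685 + 802 = 17652, q_5 = 10*208 + 99 = 2179.
  i=6: a_6=10, p_6 = 10*17652 + 1685 = 178205, q_6 = 10*2179 + 208 = 21998.
  i=7: a_7=2, p_7 = 2*178205 + 17652 = 374062, q_7 = 2*21998 + 2179 = 46175.

8/1, 73/9, 81/10, 802/99, 1685/208, 17652/2179, 178205/21998, 374062/46175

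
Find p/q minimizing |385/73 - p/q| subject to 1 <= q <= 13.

Expand x = 385/73 as a continued fraction with the Euclidean algorithm:
  385 = 5*73 + 20, so a_0 = 5.
  73 = 3*20 + 13, so a_1 = 3.
  20 = 1*13 + 7, so a_2 = 1.
  13 = 1*7 + 6, so a_3 = 1.
  7 = 1*6 + 1, so a_4 = 1.
  6 = 6*1 + 0, so a_5 = 6.
so x = [5; 3, 1, 1, 1, 6].
Convergents (p_i = a_i*p_{i-1} + p_{i-2}, q_i = a_i*q_{i-1} + q_{i-2} with p_{-2}=0, p_{-1}=1, q_{-2}=1, q_{-1}=0), until the denominator exceeds 13:
  i=0: a_0=5, p_0 = 5*1 + 0 = 5, q_0 = 5*0 + 1 = 1.
  i=1: a_1=3, p_1 = 3*5 + 1 = 16, q_1 = 3*1 + 0 = 3.
  i=2: a_2=1, p_2 = 1*16 + 5 = 21, q_2 = 1*3 + 1 = 4.
  i=3: a_3=1, p_3 = 1*21 + 16 = 37, q_3 = 1*4 + 3 = 7.
  i=4: a_4=1, p_4 = 1*37 + 21 = 58, q_4 = 1*7 + 4 = 11.
  i=5: a_5=6, p_5 = 6*58 + 37 = 385, q_5 = 6*11 + 7 = 73.
q_5 = 73 > 13, so the last convergent with denominator <= 13 is p_4/q_4 = 58/11.
The closest fraction with denominator <= 13 is either p_4/q_4 or the intermediate fraction (k*p_4 + p_3)/(k*q_4 + q_3) with the largest k >= 1 whose denominator stays <= 13; these approach x as k grows, and every other convergent or intermediate fraction in range is farther away.
Largest k: floor((13 - q_3)/q_4) = floor((13 - 7)/11) = 0.
Since k = 0, no intermediate fraction beyond p_4/q_4 has denominator <= 13, so the convergent 58/11 is the closest (its error is |385*11 - 58*73|/(73*11) = 1/803).

58/11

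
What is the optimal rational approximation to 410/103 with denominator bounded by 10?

Expand x = 410/103 as a continued fraction with the Euclidean algorithm:
  410 = 3*103 + 101, so a_0 = 3.
  103 = 1*101 + 2, so a_1 = 1.
  101 = 50*2 + 1, so a_2 = 50.
  2 = 2*1 + 0, so a_3 = 2.
so x = [3; 1, 50, 2].
Convergents (p_i = a_i*p_{i-1} + p_{i-2}, q_i = a_i*q_{i-1} + q_{i-2} with p_{-2}=0, p_{-1}=1, q_{-2}=1, q_{-1}=0), until the denominator exceeds 10:
  i=0: a_0=3, p_0 = 3*1 + 0 = 3, q_0 = 3*0 + 1 = 1.
  i=1: a_1=1, p_1 = 1*3 + 1 = 4, q_1 = 1*1 + 0 = 1.
  i=2: a_2=50, p_2 = 50*4 + 3 = 203, q_2 = 50*1 + 1 = 51.
q_2 = 51 > 10, so the last convergent with denominator <= 10 is p_1/q_1 = 4/1.
The closest fraction with denominator <= 10 is either p_1/q_1 or the intermediate fraction (k*p_1 + p_0)/(k*q_1 + q_0) with the largest k >= 1 whose denominator stays <= 10; these approach x as k grows, and every other convergent or intermediate fraction in range is farther away.
Largest k: floor((10 - q_0)/q_1) = floor((10 - 1)/1) = 9.
That gives (9*4 + 3)/(9*1 + 1) = 39/10.
Compare the errors: |x - 4/1| = |410*1 - 4*103|/(103*1) = 2/103, and |x - 39/10| = |410*10 - 39*103|/(103*10) = 83/1030.
Cross-multiplying, 2*1030 = 2060 < 8549 = 83*103, so 2/103 is smaller: the convergent 4/1 is closer to x than 39/10.

4/1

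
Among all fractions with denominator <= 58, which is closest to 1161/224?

Expand x = 1161/224 as a continued fraction with the Euclidean algorithm:
  1161 = 5*224 + 41, so a_0 = 5.
  224 = 5*41 + 19, so a_1 = 5.
  41 = 2*19 + 3, so a_2 = 2.
  19 = 6*3 + 1, so a_3 = 6.
  3 = 3*1 + 0, so a_4 = 3.
so x = [5; 5, 2, 6, 3].
Convergents (p_i = a_i*p_{i-1} + p_{i-2}, q_i = a_i*q_{i-1} + q_{i-2} with p_{-2}=0, p_{-1}=1, q_{-2}=1, q_{-1}=0), until the denominator exceeds 58:
  i=0: a_0=5, p_0 = 5*1 + 0 = 5, q_0 = 5*0 + 1 = 1.
  i=1: a_1=5, p_1 = 5*5 + 1 = 26, q_1 = 5*1 + 0 = 5.
  i=2: a_2=2, p_2 = 2*26 + 5 = 57, q_2 = 2*5 + 1 = 11.
  i=3: a_3=6, p_3 = 6*57 + 26 = 368, q_3 = 6*11 + 5 = 71.
q_3 = 71 > 58, so the last convergent with denominator <= 58 is p_2/q_2 = 57/11.
The closest fraction with denominator <= 58 is either p_2/q_2 or the intermediate fraction (k*p_2 + p_1)/(k*q_2 + q_1) with the largest k >= 1 whose denominator stays <= 58; these approach x as k grows, and every other convergent or intermediate fraction in range is farther away.
Largest k: floor((58 - q_1)/q_2) = floor((58 - 5)/11) = 4.
That gives (4*57 + 26)/(4*11 + 5) = 254/49.
Compare the errors: |x - 57/11| = |1161*11 - 57*224|/(224*11) = 3/2464, and |x - 254/49| = |1161*49 - 254*224|/(224*49) = 7/10976.
Cross-multiplying, 7*2464 = 17248 < 32928 = 3*10976, so 7/10976 is smaller: the intermediate fraction 254/49 is closer to x than 57/11.

254/49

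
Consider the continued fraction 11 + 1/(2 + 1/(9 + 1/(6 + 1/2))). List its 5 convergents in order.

Using the convergent recurrence p_i = a_i*p_{i-1} + p_{i-2}, q_i = a_i*q_{i-1} + q_{i-2} with p_{-2}=0, p_{-1}=1, q_{-2}=1, q_{-1}=0:
  i=0: a_0=11, p_0 = 11*1 + 0 = 11, q_0 = 11*0 + 1 = 1.
  i=1: a_1=2, p_1 = 2*11 + 1 = 23, q_1 = 2*1 + 0 = 2.
  i=2: a_2=9, p_2 = 9*23 + 11 = 218, q_2 = 9*2 + 1 = 19.
  i=3: a_3=6, p_3 = 6*218 + 23 = 1331, q_3 = 6*19 + 2 = 116.
  i=4: a_4=2, p_4 = 2*1331 + 218 = 2880, q_4 = 2*116 + 19 = 251.

11/1, 23/2, 218/19, 1331/116, 2880/251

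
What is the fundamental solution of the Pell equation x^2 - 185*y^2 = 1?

First expand sqrt(185) as a continued fraction. With x_i = (sqrt(185) + m_i)/d_i and (m_0, d_0) = (0, 1): a_0 = floor(sqrt(185)) = 13, since 13^2 = 169 <= 185 < 196 = 14^2.
Iterate m_{i+1} = d_i*a_i - m_i, d_{i+1} = (185 - m_{i+1}^2)/d_i, a_{i+1} = floor((a_0 + m_{i+1})/d_{i+1}):
  m_1 = 1*13 - 0 = 13, d_1 = (185 - 13^2)/1 = 16/1 = 16, a_1 = floor((13 + 13)/16) = 1.
  m_2 = 16*1 - 13 = 3, d_2 = (185 - 3^2)/16 = 176/16 = 11, a_2 = floor((13 + 3)/11) = 1.
  m_3 = 11*1 - 3 = 8, d_3 = (185 - 8^2)/11 = 121/11 = 11, a_3 = floor((13 + 8)/11) = 1.
  m_4 = 11*1 - 8 = 3, d_4 = (185 - 3^2)/11 = 176/11 = 16, a_4 = floor((13 + 3)/16) = 1.
  m_5 = 16*1 - 3 = 13, d_5 = (185 - 13^2)/16 = 16/16 = 1, a_5 = floor((13 + 13)/1) = 26.
  m_6 = 1*26 - 13 = 13, d_6 = (185 - 13^2)/1 = 16/1 = 16: (m_6, d_6) = (m_1, d_1) = (13, 16), so from here the quotients repeat a_1, ..., a_5; the period length is 5.
So sqrt(185) = [13; (1, 1, 1, 1, 26)] with period length k = 5.
k is odd, so (p_{k-1}, q_{k-1}) only solves x^2 - 185y^2 = -1 and the fundamental solution of x^2 - 185y^2 = 1 is (p_{2k-1}, q_{2k-1}) = (p_9, q_9); compute convergents through index 9, running through the period twice.
Convergents (p_i = a_i*p_{i-1} + p_{i-2}, q_i = a_i*q_{i-1} + q_{i-2} with p_{-2}=0, p_{-1}=1, q_{-2}=1, q_{-1}=0):
  i=0: a_0=13, p_0 = 13*1 + 0 = 13, q_0 = 13*0 + 1 = 1.
  i=1: a_1=1, p_1 = 1*13 + 1 = 14, q_1 = 1*1 + 0 = 1.
  i=2: a_2=1, p_2 = 1*14 + 13 = 27, q_2 = 1*1 + 1 = 2.
  i=3: a_3=1, p_3 = 1*27 + 14 = 41, q_3 = 1*2 + 1 = 3.
  i=4: a_4=1, p_4 = 1*41 + 27 = 68, q_4 = 1*3 + 2 = 5.
  i=5: a_5=26, p_5 = 26*68 + 41 = 1809, q_5 = 26*5 + 3 = 133.
  i=6: a_6=1, p_6 = 1*1809 + 68 = 1877, q_6 = 1*133 + 5 = 138.
  i=7: a_7=1, p_7 = 1*1877 + 1809 = 3686, q_7 = 1*138 + 133 = 271.
  i=8: a_8=1, p_8 = 1*3686 + 1877 = 5563, q_8 = 1*271 + 138 = 409.
  i=9: a_9=1, p_9 = 1*5563 + 3686 = 9249, q_9 = 1*409 + 271 = 680.
Indeed p_4^2 - 185*q_4^2 = 4624 - 4625 = -1, not +1.
Check: 9249^2 - 185*680^2 = 85544001 - 85544000 = 1, so (x, y) = (9249, 680) solves the equation, and by the theorem it is the least positive solution.

(x, y) = (9249, 680)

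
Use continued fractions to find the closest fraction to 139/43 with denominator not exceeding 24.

Expand x = 139/43 as a continued fraction with the Euclidean algorithm:
  139 = 3*43 + 10, so a_0 = 3.
  43 = 4*10 + 3, so a_1 = 4.
  10 = 3*3 + 1, so a_2 = 3.
  3 = 3*1 + 0, so a_3 = 3.
so x = [3; 4, 3, 3].
Convergents (p_i = a_i*p_{i-1} + p_{i-2}, q_i = a_i*q_{i-1} + q_{i-2} with p_{-2}=0, p_{-1}=1, q_{-2}=1, q_{-1}=0), until the denominator exceeds 24:
  i=0: a_0=3, p_0 = 3*1 + 0 = 3, q_0 = 3*0 + 1 = 1.
  i=1: a_1=4, p_1 = 4*3 + 1 = 13, q_1 = 4*1 + 0 = 4.
  i=2: a_2=3, p_2 = 3*13 + 3 = 42, q_2 = 3*4 + 1 = 13.
  i=3: a_3=3, p_3 = 3*42 + 13 = 139, q_3 = 3*13 + 4 = 43.
q_3 = 43 > 24, so the last convergent with denominator <= 24 is p_2/q_2 = 42/13.
The closest fraction with denominator <= 24 is either p_2/q_2 or the intermediate fraction (k*p_2 + p_1)/(k*q_2 + q_1) with the largest k >= 1 whose denominator stays <= 24; these approach x as k grows, and every other convergent or intermediate fraction in range is farther away.
Largest k: floor((24 - q_1)/q_2) = floor((24 - 4)/13) = 1.
That gives (1*42 + 13)/(1*13 + 4) = 55/17.
Compare the errors: |x - 42/13| = |139*13 - 42*43|/(43*13) = 1/559, and |x - 55/17| = |139*17 - 55*43|/(43*17) = 2/731.
Cross-multiplying, 1*731 = 731 < 1118 = 2*559, so 1/559 is smaller: the convergent 42/13 is closer to x than 55/17.

42/13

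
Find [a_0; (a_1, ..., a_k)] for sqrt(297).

Write x_i = (sqrt(297) + m_i)/d_i with (m_0, d_0) = (0, 1). a_0 = floor(sqrt(297)) = 17, since 17^2 = 289 <= 297 < 324 = 18^2.
Iterate m_{i+1} = d_i*a_i - m_i, d_{i+1} = (297 - m_{i+1}^2)/d_i, a_{i+1} = floor((a_0 + m_{i+1})/d_{i+1}):
  m_1 = 1*17 - 0 = 17, d_1 = (297 - 17^2)/1 = 8/1 = 8, a_1 = floor((17 + 17)/8) = 4.
  m_2 = 8*4 - 17 = 15, d_2 = (297 - 15^2)/8 = 72/8 = 9, a_2 = floor((17 + 15)/9) = 3.
  m_3 = 9*3 - 15 = 12, d_3 = (297 - 12^2)/9 = 153/9 = 17, a_3 = floor((17 + 12)/17) = 1.
  m_4 = 17*1 - 12 = 5, d_4 = (297 - 5^2)/17 = 272/17 = 16, a_4 = floor((17 + 5)/16) = 1.
  m_5 = 16*1 - 5 = 11, d_5 = (297 - 11^2)/16 = 176/16 = 11, a_5 = floor((17 + 11)/11) = 2.
  m_6 = 11*2 - 11 = 11, d_6 = (297 - 11^2)/11 = 176/11 = 16, a_6 = floor((17 + 11)/16) = 1.
  m_7 = 16*1 - 11 = 5, d_7 = (297 - 5^2)/16 = 272/16 = 17, a_7 = floor((17 + 5)/17) = 1.
  m_8 = 17*1 - 5 = 12, d_8 = (297 - 12^2)/17 = 153/17 = 9, a_8 = floor((17 + 12)/9) = 3.
  m_9 = 9*3 - 12 = 15, d_9 = (297 - 15^2)/9 = 72/9 = 8, a_9 = floor((17 + 15)/8) = 4.
  m_10 = 8*4 - 15 = 17, d_10 = (297 - 17^2)/8 = 8/8 = 1, a_10 = floor((17 + 17)/1) = 34.
  m_11 = 1*34 - 17 = 17, d_11 = (297 - 17^2)/1 = 8/1 = 8: (m_11, d_11) = (m_1, d_1) = (17, 8), so from here the quotients repeat a_1, ..., a_10; the period length is 10.
Hence the expansion of sqrt(297) is a_0 = 17 followed by the repeating block 4, 3, 1, 1, 2, 1, 1, 3, 4, 34 (period 10).

[17; (4, 3, 1, 1, 2, 1, 1, 3, 4, 34)]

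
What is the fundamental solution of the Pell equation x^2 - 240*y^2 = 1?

(x, y) = (31, 2)

First expand sqrt(240) as a continued fraction. With x_i = (sqrt(240) + m_i)/d_i and (m_0, d_0) = (0, 1): a_0 = floor(sqrt(240)) = 15, since 15^2 = 225 <= 240 < 256 = 16^2.
Iterate m_{i+1} = d_i*a_i - m_i, d_{i+1} = (240 - m_{i+1}^2)/d_i, a_{i+1} = floor((a_0 + m_{i+1})/d_{i+1}):
  m_1 = 1*15 - 0 = 15, d_1 = (240 - 15^2)/1 = 15/1 = 15, a_1 = floor((15 + 15)/15) = 2.
  m_2 = 15*2 - 15 = 15, d_2 = (240 - 15^2)/15 = 15/15 = 1, a_2 = floor((15 + 15)/1) = 30.
  m_3 = 1*30 - 15 = 15, d_3 = (240 - 15^2)/1 = 15/1 = 15: (m_3, d_3) = (m_1, d_1) = (15, 15), so from here the quotients repeat a_1, a_2; the period length is 2.
So sqrt(240) = [15; (2, 30)] with period length k = 2.
k is even, so the fundamental solution of x^2 - 240y^2 = 1 is (p_{k-1}, q_{k-1}) = (p_1, q_1); compute convergents through index 1.
Convergents (p_i = a_i*p_{i-1} + p_{i-2}, q_i = a_i*q_{i-1} + q_{i-2} with p_{-2}=0, p_{-1}=1, q_{-2}=1, q_{-1}=0):
  i=0: a_0=15, p_0 = 15*1 + 0 = 15, q_0 = 15*0 + 1 = 1.
  i=1: a_1=2, p_1 = 2*15 + 1 = 31, q_1 = 2*1 + 0 = 2.
Check: 31^2 - 240*2^2 = 961 - 960 = 1, so (x, y) = (31, 2) solves the equation, and by the theorem it is the least positive solution.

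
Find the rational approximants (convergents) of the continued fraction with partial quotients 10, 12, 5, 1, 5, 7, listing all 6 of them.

Using the convergent recurrence p_i = a_i*p_{i-1} + p_{i-2}, q_i = a_i*q_{i-1} + q_{i-2} with p_{-2}=0, p_{-1}=1, q_{-2}=1, q_{-1}=0:
  i=0: a_0=10, p_0 = 10*1 + 0 = 10, q_0 = 10*0 + 1 = 1.
  i=1: a_1=12, p_1 = 12*10 + 1 = 121, q_1 = 12*1 + 0 = 12.
  i=2: a_2=5, p_2 = 5*121 + 10 = 615, q_2 = 5*12 + 1 = 61.
  i=3: a_3=1, p_3 = 1*615 + 121 = 736, q_3 = 1*61 + 12 = 73.
  i=4: a_4=5, p_4 = 5*736 + 615 = 4295, q_4 = 5*73 + 61 = 426.
  i=5: a_5=7, p_5 = 7*4295 + 736 = 30801, q_5 = 7*426 + 73 = 3055.

10/1, 121/12, 615/61, 736/73, 4295/426, 30801/3055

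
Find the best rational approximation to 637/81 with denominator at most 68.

464/59

Expand x = 637/81 as a continued fraction with the Euclidean algorithm:
  637 = 7*81 + 70, so a_0 = 7.
  81 = 1*70 + 11, so a_1 = 1.
  70 = 6*11 + 4, so a_2 = 6.
  11 = 2*4 + 3, so a_3 = 2.
  4 = 1*3 + 1, so a_4 = 1.
  3 = 3*1 + 0, so a_5 = 3.
so x = [7; 1, 6, 2, 1, 3].
Convergents (p_i = a_i*p_{i-1} + p_{i-2}, q_i = a_i*q_{i-1} + q_{i-2} with p_{-2}=0, p_{-1}=1, q_{-2}=1, q_{-1}=0), until the denominator exceeds 68:
  i=0: a_0=7, p_0 = 7*1 + 0 = 7, q_0 = 7*0 + 1 = 1.
  i=1: a_1=1, p_1 = 1*7 + 1 = 8, q_1 = 1*1 + 0 = 1.
  i=2: a_2=6, p_2 = 6*8 + 7 = 55, q_2 = 6*1 + 1 = 7.
  i=3: a_3=2, p_3 = 2*55 + 8 = 118, q_3 = 2*7 + 1 = 15.
  i=4: a_4=1, p_4 = 1*118 + 55 = 173, q_4 = 1*15 + 7 = 22.
  i=5: a_5=3, p_5 = 3*173 + 118 = 637, q_5 = 3*22 + 15 = 81.
q_5 = 81 > 68, so the last convergent with denominator <= 68 is p_4/q_4 = 173/22.
The closest fraction with denominator <= 68 is either p_4/q_4 or the intermediate fraction (k*p_4 + p_3)/(k*q_4 + q_3) with the largest k >= 1 whose denominator stays <= 68; these approach x as k grows, and every other convergent or intermediate fraction in range is farther away.
Largest k: floor((68 - q_3)/q_4) = floor((68 - 15)/22) = 2.
That gives (2*173 + 118)/(2*22 + 15) = 464/59.
Compare the errors: |x - 173/22| = |637*22 - 173*81|/(81*22) = 1/1782, and |x - 464/59| = |637*59 - 464*81|/(81*59) = 1/4779.
Cross-multiplying, 1*1782 = 1782 < 4779 = 1*4779, so 1/4779 is smaller: the intermediate fraction 464/59 is closer to x than 173/22.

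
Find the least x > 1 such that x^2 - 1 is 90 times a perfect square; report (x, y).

(x, y) = (19, 2)

First expand sqrt(90) as a continued fraction. With x_i = (sqrt(90) + m_i)/d_i and (m_0, d_0) = (0, 1): a_0 = floor(sqrt(90)) = 9, since 9^2 = 81 <= 90 < 100 = 10^2.
Iterate m_{i+1} = d_i*a_i - m_i, d_{i+1} = (90 - m_{i+1}^2)/d_i, a_{i+1} = floor((a_0 + m_{i+1})/d_{i+1}):
  m_1 = 1*9 - 0 = 9, d_1 = (90 - 9^2)/1 = 9/1 = 9, a_1 = floor((9 + 9)/9) = 2.
  m_2 = 9*2 - 9 = 9, d_2 = (90 - 9^2)/9 = 9/9 = 1, a_2 = floor((9 + 9)/1) = 18.
  m_3 = 1*18 - 9 = 9, d_3 = (90 - 9^2)/1 = 9/1 = 9: (m_3, d_3) = (m_1, d_1) = (9, 9), so from here the quotients repeat a_1, a_2; the period length is 2.
So sqrt(90) = [9; (2, 18)] with period length k = 2.
k is even, so the fundamental solution of x^2 - 90y^2 = 1 is (p_{k-1}, q_{k-1}) = (p_1, q_1); compute convergents through index 1.
Convergents (p_i = a_i*p_{i-1} + p_{i-2}, q_i = a_i*q_{i-1} + q_{i-2} with p_{-2}=0, p_{-1}=1, q_{-2}=1, q_{-1}=0):
  i=0: a_0=9, p_0 = 9*1 + 0 = 9, q_0 = 9*0 + 1 = 1.
  i=1: a_1=2, p_1 = 2*9 + 1 = 19, q_1 = 2*1 + 0 = 2.
Check: 19^2 - 90*2^2 = 361 - 360 = 1, so (x, y) = (19, 2) solves the equation, and by the theorem it is the least positive solution.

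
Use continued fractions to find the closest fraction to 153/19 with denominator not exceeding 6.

8/1

Expand x = 153/19 as a continued fraction with the Euclidean algorithm:
  153 = 8*19 + 1, so a_0 = 8.
  19 = 19*1 + 0, so a_1 = 19.
so x = [8; 19].
Convergents (p_i = a_i*p_{i-1} + p_{i-2}, q_i = a_i*q_{i-1} + q_{i-2} with p_{-2}=0, p_{-1}=1, q_{-2}=1, q_{-1}=0), until the denominator exceeds 6:
  i=0: a_0=8, p_0 = 8*1 + 0 = 8, q_0 = 8*0 + 1 = 1.
  i=1: a_1=19, p_1 = 19*8 + 1 = 153, q_1 = 19*1 + 0 = 19.
q_1 = 19 > 6, so the last convergent with denominator <= 6 is p_0/q_0 = 8/1.
The closest fraction with denominator <= 6 is either p_0/q_0 or the intermediate fraction (k*p_0 + p_{-1})/(k*q_0 + q_{-1}) with the largest k >= 1 whose denominator stays <= 6; these approach x as k grows, and every other convergent or intermediate fraction in range is farther away.
Largest k: floor((6 - q_{-1})/q_0) = floor((6 - 0)/1) = 6 (using the seeds p_{-1} = 1, q_{-1} = 0).
That gives (6*8 + 1)/(6*1 + 0) = 49/6.
Compare the errors: |x - 8/1| = |153*1 - 8*19|/(19*1) = 1/19, and |x - 49/6| = |153*6 - 49*19|/(19*6) = 13/114.
Cross-multiplying, 1*114 = 114 < 247 = 13*19, so 1/19 is smaller: the convergent 8/1 is closer to x than 49/6.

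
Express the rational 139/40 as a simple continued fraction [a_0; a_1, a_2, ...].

[3; 2, 9, 2]

Run the Euclidean algorithm on 139 and 40; the successive quotients are the partial quotients a_0, a_1, ... (each step inverts the fractional part left over by the previous one):
  139 = 3*40 + 19, so a_0 = 3.
  40 = 2*19 + 2, so a_1 = 2.
  19 = 9*2 + 1, so a_2 = 9.
  2 = 2*1 + 0, so a_3 = 2.
The remainder reaches 0 after 4 divisions, so the expansion has 4 partial quotients, read off in order.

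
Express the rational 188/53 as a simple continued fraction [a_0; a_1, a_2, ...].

Run the Euclidean algorithm on 188 and 53; the successive quotients are the partial quotients a_0, a_1, ... (each step inverts the fractional part left over by the previous one):
  188 = 3*53 + 29, so a_0 = 3.
  53 = 1*29 + 24, so a_1 = 1.
  29 = 1*24 + 5, so a_2 = 1.
  24 = 4*5 + 4, so a_3 = 4.
  5 = 1*4 + 1, so a_4 = 1.
  4 = 4*1 + 0, so a_5 = 4.
The remainder reaches 0 after 6 divisions, so the expansion has 6 partial quotients, read off in order.

[3; 1, 1, 4, 1, 4]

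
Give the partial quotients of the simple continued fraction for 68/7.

[9; 1, 2, 2]

Run the Euclidean algorithm on 68 and 7; the successive quotients are the partial quotients a_0, a_1, ... (each step inverts the fractional part left over by the previous one):
  68 = 9*7 + 5, so a_0 = 9.
  7 = 1*5 + 2, so a_1 = 1.
  5 = 2*2 + 1, so a_2 = 2.
  2 = 2*1 + 0, so a_3 = 2.
The remainder reaches 0 after 4 divisions, so the expansion has 4 partial quotients, read off in order.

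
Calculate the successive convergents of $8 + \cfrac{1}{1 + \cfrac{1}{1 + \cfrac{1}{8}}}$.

8/1, 9/1, 17/2, 145/17

Using the convergent recurrence p_i = a_i*p_{i-1} + p_{i-2}, q_i = a_i*q_{i-1} + q_{i-2} with p_{-2}=0, p_{-1}=1, q_{-2}=1, q_{-1}=0:
  i=0: a_0=8, p_0 = 8*1 + 0 = 8, q_0 = 8*0 + 1 = 1.
  i=1: a_1=1, p_1 = 1*8 + 1 = 9, q_1 = 1*1 + 0 = 1.
  i=2: a_2=1, p_2 = 1*9 + 8 = 17, q_2 = 1*1 + 1 = 2.
  i=3: a_3=8, p_3 = 8*17 + 9 = 145, q_3 = 8*2 + 1 = 17.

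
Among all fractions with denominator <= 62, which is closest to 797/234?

Expand x = 797/234 as a continued fraction with the Euclidean algorithm:
  797 = 3*234 + 95, so a_0 = 3.
  234 = 2*95 + 44, so a_1 = 2.
  95 = 2*44 + 7, so a_2 = 2.
  44 = 6*7 + 2, so a_3 = 6.
  7 = 3*2 + 1, so a_4 = 3.
  2 = 2*1 + 0, so a_5 = 2.
so x = [3; 2, 2, 6, 3, 2].
Convergents (p_i = a_i*p_{i-1} + p_{i-2}, q_i = a_i*q_{i-1} + q_{i-2} with p_{-2}=0, p_{-1}=1, q_{-2}=1, q_{-1}=0), until the denominator exceeds 62:
  i=0: a_0=3, p_0 = 3*1 + 0 = 3, q_0 = 3*0 + 1 = 1.
  i=1: a_1=2, p_1 = 2*3 + 1 = 7, q_1 = 2*1 + 0 = 2.
  i=2: a_2=2, p_2 = 2*7 + 3 = 17, q_2 = 2*2 + 1 = 5.
  i=3: a_3=6, p_3 = 6*17 + 7 = 109, q_3 = 6*5 + 2 = 32.
  i=4: a_4=3, p_4 = 3*109 + 17 = 344, q_4 = 3*32 + 5 = 101.
q_4 = 101 > 62, so the last convergent with denominator <= 62 is p_3/q_3 = 109/32.
The closest fraction with denominator <= 62 is either p_3/q_3 or the intermediate fraction (k*p_3 + p_2)/(k*q_3 + q_2) with the largest k >= 1 whose denominator stays <= 62; these approach x as k grows, and every other convergent or intermediate fraction in range is farther away.
Largest k: floor((62 - q_2)/q_3) = floor((62 - 5)/32) = 1.
That gives (1*109 + 17)/(1*32 + 5) = 126/37.
Compare the errors: |x - 109/32| = |797*32 - 109*234|/(234*32) = 2/7488, and |x - 126/37| = |797*37 - 126*234|/(234*37) = 5/8658.
Cross-multiplying, 2*8658 = 17316 < 37440 = 5*7488, so 2/7488 is smaller: the convergent 109/32 is closer to x than 126/37.

109/32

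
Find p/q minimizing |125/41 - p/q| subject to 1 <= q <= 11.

34/11

Expand x = 125/41 as a continued fraction with the Euclidean algorithm:
  125 = 3*41 + 2, so a_0 = 3.
  41 = 20*2 + 1, so a_1 = 20.
  2 = 2*1 + 0, so a_2 = 2.
so x = [3; 20, 2].
Convergents (p_i = a_i*p_{i-1} + p_{i-2}, q_i = a_i*q_{i-1} + q_{i-2} with p_{-2}=0, p_{-1}=1, q_{-2}=1, q_{-1}=0), until the denominator exceeds 11:
  i=0: a_0=3, p_0 = 3*1 + 0 = 3, q_0 = 3*0 + 1 = 1.
  i=1: a_1=20, p_1 = 20*3 + 1 = 61, q_1 = 20*1 + 0 = 20.
q_1 = 20 > 11, so the last convergent with denominator <= 11 is p_0/q_0 = 3/1.
The closest fraction with denominator <= 11 is either p_0/q_0 or the intermediate fraction (k*p_0 + p_{-1})/(k*q_0 + q_{-1}) with the largest k >= 1 whose denominator stays <= 11; these approach x as k grows, and every other convergent or intermediate fraction in range is farther away.
Largest k: floor((11 - q_{-1})/q_0) = floor((11 - 0)/1) = 11 (using the seeds p_{-1} = 1, q_{-1} = 0).
That gives (11*3 + 1)/(11*1 + 0) = 34/11.
Compare the errors: |x - 3/1| = |125*1 - 3*41|/(41*1) = 2/41, and |x - 34/11| = |125*11 - 34*41|/(41*11) = 19/451.
Cross-multiplying, 19*41 = 779 < 902 = 2*451, so 19/451 is smaller: the intermediate fraction 34/11 is closer to x than 3/1.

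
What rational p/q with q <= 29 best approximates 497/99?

146/29

Expand x = 497/99 as a continued fraction with the Euclidean algorithm:
  497 = 5*99 + 2, so a_0 = 5.
  99 = 49*2 + 1, so a_1 = 49.
  2 = 2*1 + 0, so a_2 = 2.
so x = [5; 49, 2].
Convergents (p_i = a_i*p_{i-1} + p_{i-2}, q_i = a_i*q_{i-1} + q_{i-2} with p_{-2}=0, p_{-1}=1, q_{-2}=1, q_{-1}=0), until the denominator exceeds 29:
  i=0: a_0=5, p_0 = 5*1 + 0 = 5, q_0 = 5*0 + 1 = 1.
  i=1: a_1=49, p_1 = 49*5 + 1 = 246, q_1 = 49*1 + 0 = 49.
q_1 = 49 > 29, so the last convergent with denominator <= 29 is p_0/q_0 = 5/1.
The closest fraction with denominator <= 29 is either p_0/q_0 or the intermediate fraction (k*p_0 + p_{-1})/(k*q_0 + q_{-1}) with the largest k >= 1 whose denominator stays <= 29; these approach x as k grows, and every other convergent or intermediate fraction in range is farther away.
Largest k: floor((29 - q_{-1})/q_0) = floor((29 - 0)/1) = 29 (using the seeds p_{-1} = 1, q_{-1} = 0).
That gives (29*5 + 1)/(29*1 + 0) = 146/29.
Compare the errors: |x - 5/1| = |497*1 - 5*99|/(99*1) = 2/99, and |x - 146/29| = |497*29 - 146*99|/(99*29) = 41/2871.
Cross-multiplying, 41*99 = 4059 < 5742 = 2*2871, so 41/2871 is smaller: the intermediate fraction 146/29 is closer to x than 5/1.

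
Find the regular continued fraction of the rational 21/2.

Run the Euclidean algorithm on 21 and 2; the successive quotients are the partial quotients a_0, a_1, ... (each step inverts the fractional part left over by the previous one):
  21 = 10*2 + 1, so a_0 = 10.
  2 = 2*1 + 0, so a_1 = 2.
The remainder reaches 0 after 2 divisions, so the expansion has 2 partial quotients, read off in order.

[10; 2]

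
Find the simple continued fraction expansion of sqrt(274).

Write x_i = (sqrt(274) + m_i)/d_i with (m_0, d_0) = (0, 1). a_0 = floor(sqrt(274)) = 16, since 16^2 = 256 <= 274 < 289 = 17^2.
Iterate m_{i+1} = d_i*a_i - m_i, d_{i+1} = (274 - m_{i+1}^2)/d_i, a_{i+1} = floor((a_0 + m_{i+1})/d_{i+1}):
  m_1 = 1*16 - 0 = 16, d_1 = (274 - 16^2)/1 = 18/1 = 18, a_1 = floor((16 + 16)/18) = 1.
  m_2 = 18*1 - 16 = 2, d_2 = (274 - 2^2)/18 = 270/18 = 15, a_2 = floor((16 + 2)/15) = 1.
  m_3 = 15*1 - 2 = 13, d_3 = (274 - 13^2)/15 = 105/15 = 7, a_3 = floor((16 + 13)/7) = 4.
  m_4 = 7*4 - 13 = 15, d_4 = (274 - 15^2)/7 = 49/7 = 7, a_4 = floor((16 + 15)/7) = 4.
  m_5 = 7*4 - 15 = 13, d_5 = (274 - 13^2)/7 = 105/7 = 15, a_5 = floor((16 + 13)/15) = 1.
  m_6 = 15*1 - 13 = 2, d_6 = (274 - 2^2)/15 = 270/15 = 18, a_6 = floor((16 + 2)/18) = 1.
  m_7 = 18*1 - 2 = 16, d_7 = (274 - 16^2)/18 = 18/18 = 1, a_7 = floor((16 + 16)/1) = 32.
  m_8 = 1*32 - 16 = 16, d_8 = (274 - 16^2)/1 = 18/1 = 18: (m_8, d_8) = (m_1, d_1) = (16, 18), so from here the quotients repeat a_1, ..., a_7; the period length is 7.
Hence the expansion of sqrt(274) is a_0 = 16 followed by the repeating block 1, 1, 4, 4, 1, 1, 32 (period 7).

[16; (1, 1, 4, 4, 1, 1, 32)]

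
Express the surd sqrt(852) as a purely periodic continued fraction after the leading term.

Write x_i = (sqrt(852) + m_i)/d_i with (m_0, d_0) = (0, 1). a_0 = floor(sqrt(852)) = 29, since 29^2 = 841 <= 852 < 900 = 30^2.
Iterate m_{i+1} = d_i*a_i - m_i, d_{i+1} = (852 - m_{i+1}^2)/d_i, a_{i+1} = floor((a_0 + m_{i+1})/d_{i+1}):
  m_1 = 1*29 - 0 = 29, d_1 = (852 - 29^2)/1 = 11/1 = 11, a_1 = floor((29 + 29)/11) = 5.
  m_2 = 11*5 - 29 = 26, d_2 = (852 - 26^2)/11 = 176/11 = 16, a_2 = floor((29 + 26)/16) = 3.
  m_3 = 16*3 - 26 = 22, d_3 = (852 - 22^2)/16 = 368/16 = 23, a_3 = floor((29 + 22)/23) = 2.
  m_4 = 23*2 - 22 = 24, d_4 = (852 - 24^2)/23 = 276/23 = 12, a_4 = floor((29 + 24)/12) = 4.
  m_5 = 12*4 - 24 = 24, d_5 = (852 - 24^2)/12 = 276/12 = 23, a_5 = floor((29 + 24)/23) = 2.
  m_6 = 23*2 - 24 = 22, d_6 = (852 - 22^2)/23 = 368/23 = 16, a_6 = floor((29 + 22)/16) = 3.
  m_7 = 16*3 - 22 = 26, d_7 = (852 - 26^2)/16 = 176/16 = 11, a_7 = floor((29 + 26)/11) = 5.
  m_8 = 11*5 - 26 = 29, d_8 = (852 - 29^2)/11 = 11/11 = 1, a_8 = floor((29 + 29)/1) = 58.
  m_9 = 1*58 - 29 = 29, d_9 = (852 - 29^2)/1 = 11/1 = 11: (m_9, d_9) = (m_1, d_1) = (29, 11), so from here the quotients repeat a_1, ..., a_8; the period length is 8.
Hence the expansion of sqrt(852) is a_0 = 29 followed by the repeating block 5, 3, 2, 4, 2, 3, 5, 58 (period 8).

[29; (5, 3, 2, 4, 2, 3, 5, 58)]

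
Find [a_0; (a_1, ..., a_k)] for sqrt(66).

Write x_i = (sqrt(66) + m_i)/d_i with (m_0, d_0) = (0, 1). a_0 = floor(sqrt(66)) = 8, since 8^2 = 64 <= 66 < 81 = 9^2.
Iterate m_{i+1} = d_i*a_i - m_i, d_{i+1} = (66 - m_{i+1}^2)/d_i, a_{i+1} = floor((a_0 + m_{i+1})/d_{i+1}):
  m_1 = 1*8 - 0 = 8, d_1 = (66 - 8^2)/1 = 2/1 = 2, a_1 = floor((8 + 8)/2) = 8.
  m_2 = 2*8 - 8 = 8, d_2 = (66 - 8^2)/2 = 2/2 = 1, a_2 = floor((8 + 8)/1) = 16.
  m_3 = 1*16 - 8 = 8, d_3 = (66 - 8^2)/1 = 2/1 = 2: (m_3, d_3) = (m_1, d_1) = (8, 2), so from here the quotients repeat a_1, a_2; the period length is 2.
Hence the expansion of sqrt(66) is a_0 = 8 followed by the repeating block 8, 16 (period 2).

[8; (8, 16)]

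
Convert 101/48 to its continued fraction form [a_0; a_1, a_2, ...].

Run the Euclidean algorithm on 101 and 48; the successive quotients are the partial quotients a_0, a_1, ... (each step inverts the fractional part left over by the previous one):
  101 = 2*48 + 5, so a_0 = 2.
  48 = 9*5 + 3, so a_1 = 9.
  5 = 1*3 + 2, so a_2 = 1.
  3 = 1*2 + 1, so a_3 = 1.
  2 = 2*1 + 0, so a_4 = 2.
The remainder reaches 0 after 5 divisions, so the expansion has 5 partial quotients, read off in order.

[2; 9, 1, 1, 2]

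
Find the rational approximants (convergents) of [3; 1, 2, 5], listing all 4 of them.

3/1, 4/1, 11/3, 59/16

Using the convergent recurrence p_i = a_i*p_{i-1} + p_{i-2}, q_i = a_i*q_{i-1} + q_{i-2} with p_{-2}=0, p_{-1}=1, q_{-2}=1, q_{-1}=0:
  i=0: a_0=3, p_0 = 3*1 + 0 = 3, q_0 = 3*0 + 1 = 1.
  i=1: a_1=1, p_1 = 1*3 + 1 = 4, q_1 = 1*1 + 0 = 1.
  i=2: a_2=2, p_2 = 2*4 + 3 = 11, q_2 = 2*1 + 1 = 3.
  i=3: a_3=5, p_3 = 5*11 + 4 = 59, q_3 = 5*3 + 1 = 16.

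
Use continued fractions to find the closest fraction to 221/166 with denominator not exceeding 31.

Expand x = 221/166 as a continued fraction with the Euclidean algorithm:
  221 = 1*166 + 55, so a_0 = 1.
  166 = 3*55 + 1, so a_1 = 3.
  55 = 55*1 + 0, so a_2 = 55.
so x = [1; 3, 55].
Convergents (p_i = a_i*p_{i-1} + p_{i-2}, q_i = a_i*q_{i-1} + q_{i-2} with p_{-2}=0, p_{-1}=1, q_{-2}=1, q_{-1}=0), until the denominator exceeds 31:
  i=0: a_0=1, p_0 = 1*1 + 0 = 1, q_0 = 1*0 + 1 = 1.
  i=1: a_1=3, p_1 = 3*1 + 1 = 4, q_1 = 3*1 + 0 = 3.
  i=2: a_2=55, p_2 = 55*4 + 1 = 221, q_2 = 55*3 + 1 = 166.
q_2 = 166 > 31, so the last convergent with denominator <= 31 is p_1/q_1 = 4/3.
The closest fraction with denominator <= 31 is either p_1/q_1 or the intermediate fraction (k*p_1 + p_0)/(k*q_1 + q_0) with the largest k >= 1 whose denominator stays <= 31; these approach x as k grows, and every other convergent or intermediate fraction in range is farther away.
Largest k: floor((31 - q_0)/q_1) = floor((31 - 1)/3) = 10.
That gives (10*4 + 1)/(10*3 + 1) = 41/31.
Compare the errors: |x - 4/3| = |221*3 - 4*166|/(166*3) = 1/498, and |x - 41/31| = |221*31 - 41*166|/(166*31) = 45/5146.
Cross-multiplying, 1*5146 = 5146 < 22410 = 45*498, so 1/498 is smaller: the convergent 4/3 is closer to x than 41/31.

4/3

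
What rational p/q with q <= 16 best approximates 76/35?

Expand x = 76/35 as a continued fraction with the Euclidean algorithm:
  76 = 2*35 + 6, so a_0 = 2.
  35 = 5*6 + 5, so a_1 = 5.
  6 = 1*5 + 1, so a_2 = 1.
  5 = 5*1 + 0, so a_3 = 5.
so x = [2; 5, 1, 5].
Convergents (p_i = a_i*p_{i-1} + p_{i-2}, q_i = a_i*q_{i-1} + q_{i-2} with p_{-2}=0, p_{-1}=1, q_{-2}=1, q_{-1}=0), until the denominator exceeds 16:
  i=0: a_0=2, p_0 = 2*1 + 0 = 2, q_0 = 2*0 + 1 = 1.
  i=1: a_1=5, p_1 = 5*2 + 1 = 11, q_1 = 5*1 + 0 = 5.
  i=2: a_2=1, p_2 = 1*11 + 2 = 13, q_2 = 1*5 + 1 = 6.
  i=3: a_3=5, p_3 = 5*13 + 11 = 76, q_3 = 5*6 + 5 = 35.
q_3 = 35 > 16, so the last convergent with denominator <= 16 is p_2/q_2 = 13/6.
The closest fraction with denominator <= 16 is either p_2/q_2 or the intermediate fraction (k*p_2 + p_1)/(k*q_2 + q_1) with the largest k >= 1 whose denominator stays <= 16; these approach x as k grows, and every other convergent or intermediate fraction in range is farther away.
Largest k: floor((16 - q_1)/q_2) = floor((16 - 5)/6) = 1.
That gives (1*13 + 11)/(1*6 + 5) = 24/11.
Compare the errors: |x - 13/6| = |76*6 - 13*35|/(35*6) = 1/210, and |x - 24/11| = |76*11 - 24*35|/(35*11) = 4/385.
Cross-multiplying, 1*385 = 385 < 840 = 4*210, so 1/210 is smaller: the convergent 13/6 is closer to x than 24/11.

13/6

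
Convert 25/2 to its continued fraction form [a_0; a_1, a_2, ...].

Run the Euclidean algorithm on 25 and 2; the successive quotients are the partial quotients a_0, a_1, ... (each step inverts the fractional part left over by the previous one):
  25 = 12*2 + 1, so a_0 = 12.
  2 = 2*1 + 0, so a_1 = 2.
The remainder reaches 0 after 2 divisions, so the expansion has 2 partial quotients, read off in order.

[12; 2]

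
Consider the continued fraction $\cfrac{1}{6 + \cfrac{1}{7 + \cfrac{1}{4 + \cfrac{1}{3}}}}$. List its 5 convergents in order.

0/1, 1/6, 7/43, 29/178, 94/577

Using the convergent recurrence p_i = a_i*p_{i-1} + p_{i-2}, q_i = a_i*q_{i-1} + q_{i-2} with p_{-2}=0, p_{-1}=1, q_{-2}=1, q_{-1}=0:
  i=0: a_0=0, p_0 = 0*1 + 0 = 0, q_0 = 0*0 + 1 = 1.
  i=1: a_1=6, p_1 = 6*0 + 1 = 1, q_1 = 6*1 + 0 = 6.
  i=2: a_2=7, p_2 = 7*1 + 0 = 7, q_2 = 7*6 + 1 = 43.
  i=3: a_3=4, p_3 = 4*7 + 1 = 29, q_3 = 4*43 + 6 = 178.
  i=4: a_4=3, p_4 = 3*29 + 7 = 94, q_4 = 3*178 + 43 = 577.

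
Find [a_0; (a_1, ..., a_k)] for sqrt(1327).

Write x_i = (sqrt(1327) + m_i)/d_i with (m_0, d_0) = (0, 1). a_0 = floor(sqrt(1327)) = 36, since 36^2 = 1296 <= 1327 < 1369 = 37^2.
Iterate m_{i+1} = d_i*a_i - m_i, d_{i+1} = (1327 - m_{i+1}^2)/d_i, a_{i+1} = floor((a_0 + m_{i+1})/d_{i+1}):
  m_1 = 1*36 - 0 = 36, d_1 = (1327 - 36^2)/1 = 31/1 = 31, a_1 = floor((36 + 36)/31) = 2.
  m_2 = 31*2 - 36 = 26, d_2 = (1327 - 26^2)/31 = 651/31 = 21, a_2 = floor((36 + 26)/21) = 2.
  m_3 = 21*2 - 26 = 16, d_3 = (1327 - 16^2)/21 = 1071/21 = 51, a_3 = floor((36 + 16)/51) = 1.
  m_4 = 51*1 - 16 = 35, d_4 = (1327 - 35^2)/51 = 102/51 = 2, a_4 = floor((36 + 35)/2) = 35.
  m_5 = 2*35 - 35 = 35, d_5 = (1327 - 35^2)/2 = 102/2 = 51, a_5 = floor((36 + 35)/51) = 1.
  m_6 = 51*1 - 35 = 16, d_6 = (1327 - 16^2)/51 = 1071/51 = 21, a_6 = floor((36 + 16)/21) = 2.
  m_7 = 21*2 - 16 = 26, d_7 = (1327 - 26^2)/21 = 651/21 = 31, a_7 = floor((36 + 26)/31) = 2.
  m_8 = 31*2 - 26 = 36, d_8 = (1327 - 36^2)/31 = 31/31 = 1, a_8 = floor((36 + 36)/1) = 72.
  m_9 = 1*72 - 36 = 36, d_9 = (1327 - 36^2)/1 = 31/1 = 31: (m_9, d_9) = (m_1, d_1) = (36, 31), so from here the quotients repeat a_1, ..., a_8; the period length is 8.
Hence the expansion of sqrt(1327) is a_0 = 36 followed by the repeating block 2, 2, 1, 35, 1, 2, 2, 72 (period 8).

[36; (2, 2, 1, 35, 1, 2, 2, 72)]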